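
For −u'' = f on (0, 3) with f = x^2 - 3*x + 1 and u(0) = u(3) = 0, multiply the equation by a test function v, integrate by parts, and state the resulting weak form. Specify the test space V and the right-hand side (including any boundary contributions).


V = H^1_0(0, 3) (so v(0) = v(3) = 0); weak form: ∫_0^3 u'v' dx = ∫_0^3 (x^2 - 3*x + 1) v dx for all v ∈ V.

Multiply both sides by a test function v and integrate from 0 to 3:
  ∫_0^3 −u''(x) v(x) dx = ∫_0^3 f(x) v(x) dx.
Integrate the LHS by parts once:
  ∫_0^3 −u'' v dx = −[u'(x) v(x)]_0^3 + ∫_0^3 u'(x) v'(x) dx.
Thus ∫_0^3 u'(x) v'(x) dx = ∫_0^3 f(x) v(x) dx + [u'(x) v(x)]_0^3.
Choose V so that boundary terms are either known or forced to vanish.
u is Dirichlet: u(0) = u(3) = 0. Let V = H^1_0(0, 3); then v(0) = v(3) = 0, and [u' v]_0^3 = 0.
Weak formulation: find u (satisfying any essential BC) such that ∫_0^3 u'(x) v'(x) dx = ∫_0^3 f v dx for all v ∈ V.
Substituting f(x) = x^2 - 3*x + 1, the right-hand side is ∫_0^3 (x^2 - 3*x + 1) v dx.


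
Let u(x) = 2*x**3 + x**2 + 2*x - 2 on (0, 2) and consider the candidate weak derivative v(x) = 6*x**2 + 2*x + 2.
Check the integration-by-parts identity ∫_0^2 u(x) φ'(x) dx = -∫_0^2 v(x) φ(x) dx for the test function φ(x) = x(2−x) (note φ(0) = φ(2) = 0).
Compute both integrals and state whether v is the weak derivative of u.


LHS = -224/15, RHS = -224/15. Yes, v = u' weakly.

u(x) = 2*x**3 + x**2 + 2*x - 2, classical derivative u'(x) = 6*x**2 + 2*x + 2.
φ(x) = x(2−x), so φ'(x) = 2 - 2*x.
Note φ(0) = φ(2) = 0, so the boundary term u·φ vanishes.
LHS = ∫_0^2 u(x) φ'(x) dx = ∫_0^2 (-4*x^4 + 2*x^3 - 2*x^2 + 8*x - 4) dx. Term by term:
  ∫_0^2 -4*x^4 dx = -128/5;  ∫_0^2 2*x^3 dx = 8;  ∫_0^2 -2*x^2 dx = -16/3;
  ∫_0^2 8*x dx = 16;  ∫_0^2 -4 dx = -8.
Sum: -128/5 + 8 − 16/3 + 16 − 8 = -224/15.
So LHS = -224/15.
∫_0^2 v(x) φ(x) dx = ∫_0^2 (-6*x^4 + 10*x^3 + 2*x^2 + 4*x) dx. Term by term:
  ∫_0^2 -6*x^4 dx = -192/5;  ∫_0^2 10*x^3 dx = 40;  ∫_0^2 2*x^2 dx = 16/3;
  ∫_0^2 4*x dx = 8.
Sum: -192/5 + 40 + 16/3 + 8 = 224/15.
So RHS = -∫_0^2 v(x) φ(x) dx = -224/15.
LHS = RHS, so the identity holds for this test φ.
Moreover u is smooth here and v(x) = u'(x) = 6*x**2 + 2*x + 2 pointwise, so the identity holds for every test function. Hence v is the weak derivative of u.


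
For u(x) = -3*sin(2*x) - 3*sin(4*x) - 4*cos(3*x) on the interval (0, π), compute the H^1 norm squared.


||u||_{H^1(0,π)}^2 = 576/7 + 179*π

u'(x) = 12*sin(3*x) - 6*cos(2*x) - 12*cos(4*x).
Expand u² and (u')² and integrate term by term on (0, π), using: for integers n ≥ 1, ∫_0^π sin²(nx) dx = ∫_0^π cos²(nx) dx = π/2; for n ≠ n', ∫_0^π sin(nx)sin(n'x) dx = ∫_0^π cos(nx)cos(n'x) dx = 0; and by product-to-sum, ∫_0^π sin(nx)cos(n'x) dx = ½∫_0^π [sin((n+n')x) + sin((n−n')x)] dx, which is 0 when n+n' is even and 2n/(n²−n'²) when n+n' is odd (it need not vanish on (0, π)).
  u² squared terms: (-4)²·∫cos(3x)² dx = 16·π/2 = 8*π;  (-3)²·∫sin(2x)² dx = 9·π/2 = 9*π/2;  (-3)²·∫sin(4x)² dx = 9·π/2 = 9*π/2.
  u² cross terms: 2·(-4)·(-3)·∫cos(3x)·sin(2x) dx = 24·(-4/5) = -96/5;  2·(-4)·(-3)·∫cos(3x)·sin(4x) dx = 24·(8/7) = 192/7;  2·(-3)·(-3)·∫sin(2x)·sin(4x) dx = 18·(0) = 0.
  So ∫_0^π u² dx = 8*π + 9*π/2 + 9*π/2 − 96/5 + 192/7 + 0 = 288/35 + 17*π.
  (u')² squared terms: (-12)²·∫cos(4x)² dx = 144·π/2 = 72*π;  (-6)²·∫cos(2x)² dx = 36·π/2 = 18*π;  (12)²·∫sin(3x)² dx = 144·π/2 = 72*π.
  (u')² cross terms: 2·(-12)·(-6)·∫cos(4x)·cos(2x) dx = 144·(0) = 0;  2·(-12)·(12)·∫cos(4x)·sin(3x) dx = -288·(-6/7) = 1728/7;  2·(-6)·(12)·∫cos(2x)·sin(3x) dx = -144·(6/5) = -864/5.
  So ∫_0^π (u')² dx = 72*π + 18*π + 72*π + 0 + 1728/7 − 864/5 = 2592/35 + 162*π.
||u||_{H^1}^2 = (288/35 + 17*π) + (2592/35 + 162*π) = 576/7 + 179*π.


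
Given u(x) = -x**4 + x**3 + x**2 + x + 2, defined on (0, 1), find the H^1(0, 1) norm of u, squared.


||u||_{H^1}^2 = 16259/1260

The H^1 norm (squared) on an interval (0, L) is
  ||u||_{H^1}^2 = ∫_0^L u(x)^2 dx + ∫_0^L u'(x)^2 dx.
Compute u'(x) = -4*x**3 + 3*x**2 + 2*x + 1.
Then u(x)^2 = x**8 - 2*x**7 - x**6 - x**4 + 6*x**3 + 5*x**2 + 4*x + 4 and u'(x)^2 = 16*x**6 - 24*x**5 - 7*x**4 + 4*x**3 + 10*x**2 + 4*x + 1.
Integrate each monomial from 0 to 1 using ∫_0^1 c·x^n dx = c·1^(n+1)/(n+1):
  ∫_0^1 u(x)^2 dx = ∫_0^1 (x^8 - 2*x^7 - x^6 - x^4 + 6*x^3 + 5*x^2 + 4*x + 4) dx. Term by term:
    ∫_0^1 x^8 dx = 1/9;  ∫_0^1 -2*x^7 dx = -1/4;  ∫_0^1 -x^6 dx = -1/7;
    ∫_0^1 -x^4 dx = -1/5;  ∫_0^1 6*x^3 dx = 3/2;  ∫_0^1 5*x^2 dx = 5/3;
    ∫_0^1 4*x dx = 2;  ∫_0^1 4 dx = 4.
  Sum: 1/9 − 1/4 − 1/7 − 1/5 + 3/2 + 5/3 + 2 + 4 = 10943/1260.
  ∫_0^1 u'(x)^2 dx = ∫_0^1 (16*x^6 - 24*x^5 - 7*x^4 + 4*x^3 + 10*x^2 + 4*x + 1) dx. Term by term:
    ∫_0^1 16*x^6 dx = 16/7;  ∫_0^1 -24*x^5 dx = -4;  ∫_0^1 -7*x^4 dx = -7/5;
    ∫_0^1 4*x^3 dx = 1;  ∫_0^1 10*x^2 dx = 10/3;  ∫_0^1 4*x dx = 2;
    ∫_0^1 1 dx = 1.
  Sum: 16/7 − 4 − 7/5 + 1 + 10/3 + 2 + 1 = 443/105.
Adding: ||u||_{H^1}^2 = 10943/1260 + 443/105 = 16259/1260.


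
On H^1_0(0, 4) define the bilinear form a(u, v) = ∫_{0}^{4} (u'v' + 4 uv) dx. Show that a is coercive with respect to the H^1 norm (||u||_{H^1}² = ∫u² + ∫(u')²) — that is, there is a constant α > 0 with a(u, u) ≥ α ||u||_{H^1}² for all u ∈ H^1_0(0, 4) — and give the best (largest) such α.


α = 1

Coercivity of a(·,·) on H^1_0(0, 4) means a(u, u) ≥ α ||u||_{H^1}² for every u ∈ H^1_0.
The interval has length L = 4, and Poincaré/coercivity depend only on L. Here a(u, u) = ∫(u')² + (4)·∫u².
Here c = 4 ≥ 1, so a(u,u) = ∫(u')² + c∫u² ≥ ∫(u')² + ∫u² = ||u||_{H^1}², i.e. α = 1 works. No larger α is possible: a(u,u) ≥ α||u||_{H^1}² means (1−α)∫(u')² ≥ (α−c)∫u², and for the modes u_n = sin(nπ(x−x₀)/L) (x₀ the left endpoint) one has ∫u_n²/∫(u_n')² = (L/(nπ))² → 0, so a(u_n,u_n)/||u_n||_{H^1}² → 1. Hence the optimal constant is α = 1.
Therefore α = 1.


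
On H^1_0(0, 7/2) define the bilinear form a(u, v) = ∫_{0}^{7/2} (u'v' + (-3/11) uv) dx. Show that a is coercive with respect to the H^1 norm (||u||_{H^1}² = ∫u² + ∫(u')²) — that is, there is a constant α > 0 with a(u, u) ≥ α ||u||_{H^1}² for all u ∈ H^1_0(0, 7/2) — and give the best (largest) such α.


α = (-147 + 44*π^2)/(11*(4*π^2 + 49))

Coercivity of a(·,·) on H^1_0(0, 7/2) means a(u, u) ≥ α ||u||_{H^1}² for every u ∈ H^1_0.
The interval has length L = 7/2, and Poincaré/coercivity depend only on L. Here a(u, u) = ∫(u')² + (-3/11)·∫u².
Here c = -3/11 < 0 with |c| < (π/L)² = 4*π^2/49, so coercivity still holds. The condition a(u,u) ≥ α||u||_{H^1}² reads (1−α)∫(u')² ≥ (α−c)∫u². Any admissible α is ≤ 1 (rapidly oscillating u have ∫u²/∫(u')² → 0), and α = 1 would force 0 ≥ (1−c)∫u², impossible since c < 1; so 1−α > 0. By the sharp Poincaré inequality on H^1_0 of an interval of length L, ∫(u')² ≥ (π/L)²∫u² with equality for the first sine mode sin(π(x−x₀)/L) (x₀ the left endpoint), so the inequality holds for all u iff (1−α)(π/L)² ≥ α − c, i.e. α ≤ ((π/L)² + c)/((π/L)² + 1) = (1 + c(L/π)²)/(1 + (L/π)²). (Direct route, valid since c ≤ 0: Poincaré gives c∫u² ≥ c(L/π)²∫(u')², so a(u,u) ≥ (1 + c(L/π)²)∫(u')², while ||u||_{H^1}² ≤ (1 + (L/π)²)∫(u')²; dividing yields the same α.) With (π/L)² = 4*π^2/49 and c = -3/11, the largest admissible constant is α = ((π/L)² + c)/((π/L)² + 1).
Simplifying, α = (-147 + 44*π^2)/(11*(4*π^2 + 49)).


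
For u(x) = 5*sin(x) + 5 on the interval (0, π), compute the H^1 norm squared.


||u||_{H^1(0,π)}^2 = 100 + 50*π

u'(x) = 5*cos(x).
Expand u² and (u')² and integrate term by term on (0, π), using: for integers n ≥ 1, ∫_0^π sin²(nx) dx = ∫_0^π cos²(nx) dx = π/2; for n ≠ n', ∫_0^π sin(nx)sin(n'x) dx = ∫_0^π cos(nx)cos(n'x) dx = 0; and by product-to-sum, ∫_0^π sin(nx)cos(n'x) dx = ½∫_0^π [sin((n+n')x) + sin((n−n')x)] dx, which is 0 when n+n' is even and 2n/(n²−n'²) when n+n' is odd (it need not vanish on (0, π)). For the constant mode: ∫_0^π 1 dx = π, ∫_0^π cos(nx) dx = 0, ∫_0^π sin(nx) dx = (1−(−1)^n)/n.
  u² squared terms: (5)²·∫1 dx = 25·π = 25*π;  (5)²·∫sin(x)² dx = 25·π/2 = 25*π/2.
  u² cross terms: 2·(5)·(5)·∫1·sin(x) dx = 50·(2) = 100.
  So ∫_0^π u² dx = 25*π + 25*π/2 + 100 = 100 + 75*π/2.
  (u')² squared terms: (5)²·∫cos(x)² dx = 25·π/2 = 25*π/2.
  So ∫_0^π (u')² dx = 25*π/2.
||u||_{H^1}^2 = (100 + 75*π/2) + (25*π/2) = 100 + 50*π.


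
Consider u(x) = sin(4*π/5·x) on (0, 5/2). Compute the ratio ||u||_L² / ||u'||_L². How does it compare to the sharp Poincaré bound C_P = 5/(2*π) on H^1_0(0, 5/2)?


||u||_L² / ||u'||_L² = 5/(4*π) < C_P = 5/(2*π).

u(x) = sin(4*π/5·x), so u'(x) = 4*π*cos(4*π*x/5)/5.
Writing u(x) = A·sin(kπx/L) with A = 1 and k = 2, use ∫_0^L sin²(kπx/L) dx = L/2 and ∫_0^L cos²(kπx/L) dx = L/2.
u² = 1·sin²(4*π/5·x) and (u')² = 16*π^2/25·cos²(4*π/5·x), and each of sin², cos² integrates to L/2 = 5/4 over (0, 5/2).
∫_0^5/2 u² dx = 5/4, so ||u||_L² = sqrt(5)/2.
∫_0^5/2 (u')² dx = 4*π^2/5, so ||u'||_L² = 2*sqrt(5)*π/5.
Ratio ||u||_L² / ||u'||_L² = 5/(4*π).
Sharp Poincaré constant on H^1_0(0, 5/2) is C_P = L/π = 5/(2*π), achieved by sin(2*π/5·x).
This is the k = 2 harmonic; the ratio L/(kπ) is strictly less than C_P = L/π, consistent with the sharp inequality ||u||_L² ≤ C_P ||u'||_L².


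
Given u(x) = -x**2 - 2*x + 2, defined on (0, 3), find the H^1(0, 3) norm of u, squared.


||u||_{H^1}^2 = 948/5

The H^1 norm (squared) on an interval (0, L) is
  ||u||_{H^1}^2 = ∫_0^L u(x)^2 dx + ∫_0^L u'(x)^2 dx.
Compute u'(x) = -2*x - 2.
Then u(x)^2 = x**4 + 4*x**3 - 8*x + 4 and u'(x)^2 = 4*x**2 + 8*x + 4.
Integrate each monomial from 0 to 3 using ∫_0^3 c·x^n dx = c·3^(n+1)/(n+1):
  ∫_0^3 u(x)^2 dx = ∫_0^3 (x^4 + 4*x^3 - 8*x + 4) dx. Term by term:
    ∫_0^3 x^4 dx = 243/5;  ∫_0^3 4*x^3 dx = 81;  ∫_0^3 -8*x dx = -36;
    ∫_0^3 4 dx = 12.
  Sum: 243/5 + 81 − 36 + 12 = 528/5.
  ∫_0^3 u'(x)^2 dx = ∫_0^3 (4*x^2 + 8*x + 4) dx. Term by term:
    ∫_0^3 4*x^2 dx = 36;  ∫_0^3 8*x dx = 36;  ∫_0^3 4 dx = 12.
  Sum: 36 + 36 + 12 = 84.
Adding: ||u||_{H^1}^2 = 528/5 + 84 = 948/5.


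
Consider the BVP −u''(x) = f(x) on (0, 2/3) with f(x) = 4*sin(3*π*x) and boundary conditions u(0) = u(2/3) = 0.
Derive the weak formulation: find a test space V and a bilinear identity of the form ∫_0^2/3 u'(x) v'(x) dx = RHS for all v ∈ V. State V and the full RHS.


V = H^1_0(0, 2/3) (so v(0) = v(2/3) = 0); weak form: ∫_0^2/3 u'v' dx = ∫_0^2/3 (4*sin(3*π*x)) v dx for all v ∈ V.

Multiply both sides by a test function v and integrate from 0 to 2/3:
  ∫_0^2/3 −u''(x) v(x) dx = ∫_0^2/3 f(x) v(x) dx.
Integrate the LHS by parts once:
  ∫_0^2/3 −u'' v dx = −[u'(x) v(x)]_0^2/3 + ∫_0^2/3 u'(x) v'(x) dx.
Thus ∫_0^2/3 u'(x) v'(x) dx = ∫_0^2/3 f(x) v(x) dx + [u'(x) v(x)]_0^2/3.
Choose V so that boundary terms are either known or forced to vanish.
u is Dirichlet: u(0) = u(2/3) = 0. Let V = H^1_0(0, 2/3); then v(0) = v(2/3) = 0, and [u' v]_0^2/3 = 0.
Weak formulation: find u (satisfying any essential BC) such that ∫_0^2/3 u'(x) v'(x) dx = ∫_0^2/3 f v dx for all v ∈ V.
Substituting f(x) = 4*sin(3*π*x), the right-hand side is ∫_0^2/3 (4*sin(3*π*x)) v dx.


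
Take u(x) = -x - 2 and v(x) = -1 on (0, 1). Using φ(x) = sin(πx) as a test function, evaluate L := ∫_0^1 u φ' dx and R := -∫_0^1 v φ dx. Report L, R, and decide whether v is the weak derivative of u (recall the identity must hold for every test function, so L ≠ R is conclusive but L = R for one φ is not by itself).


LHS = 2/π, RHS = 2/π. Yes, v = u' weakly.

u(x) = -x - 2, classical derivative u'(x) = -1.
φ(x) = sin(πx), so φ'(x) = π*cos(π*x).
Note φ(0) = φ(1) = 0, so the boundary term u·φ vanishes.
LHS = ∫_0^1 u(x) φ'(x) dx = ∫_0^1 (-π*x*cos(π*x) - 2*π*cos(π*x)) dx. Term by term:
  ∫_0^1 -2*π*cos(π*x) dx = 0;  ∫_0^1 -π*x*cos(π*x) dx = 2/π.
Sum: 0 + 2/π = 2/π.
So LHS = 2/π.
∫_0^1 v(x) φ(x) dx = ∫_0^1 (-sin(π*x)) dx. Term by term:
  ∫_0^1 -sin(π*x) dx = -2/π.
So RHS = -∫_0^1 v(x) φ(x) dx = 2/π.
LHS = RHS, so the identity holds for this test φ.
Moreover u is smooth here and v(x) = u'(x) = -1 pointwise, so the identity holds for every test function. Hence v is the weak derivative of u.


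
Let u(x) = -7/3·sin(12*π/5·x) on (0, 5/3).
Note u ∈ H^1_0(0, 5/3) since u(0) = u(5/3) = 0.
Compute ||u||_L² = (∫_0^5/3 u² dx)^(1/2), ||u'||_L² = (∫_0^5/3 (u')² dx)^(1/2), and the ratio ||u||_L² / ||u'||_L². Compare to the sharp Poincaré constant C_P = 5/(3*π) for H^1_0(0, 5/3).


||u||_L² / ||u'||_L² = 5/(12*π) < C_P = 5/(3*π).

u(x) = -7/3·sin(12*π/5·x), so u'(x) = -28*π*cos(12*π*x/5)/5.
Writing u(x) = A·sin(kπx/L) with A = -7/3 and k = 4, use ∫_0^L sin²(kπx/L) dx = L/2 and ∫_0^L cos²(kπx/L) dx = L/2.
u² = 49/9·sin²(12*π/5·x) and (u')² = 784*π^2/25·cos²(12*π/5·x), and each of sin², cos² integrates to L/2 = 5/6 over (0, 5/3).
∫_0^5/3 u² dx = 245/54, so ||u||_L² = 7*sqrt(30)/18.
∫_0^5/3 (u')² dx = 392*π^2/15, so ||u'||_L² = 14*sqrt(30)*π/15.
Ratio ||u||_L² / ||u'||_L² = 5/(12*π).
Sharp Poincaré constant on H^1_0(0, 5/3) is C_P = L/π = 5/(3*π), achieved by sin(3*π/5·x).
This is the k = 4 harmonic; the ratio L/(kπ) is strictly less than C_P = L/π, consistent with the sharp inequality ||u||_L² ≤ C_P ||u'||_L².


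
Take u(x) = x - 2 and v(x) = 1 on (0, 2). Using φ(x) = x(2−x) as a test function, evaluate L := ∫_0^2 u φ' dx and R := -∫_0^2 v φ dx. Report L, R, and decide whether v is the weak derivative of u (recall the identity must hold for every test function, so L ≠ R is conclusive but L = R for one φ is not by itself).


LHS = -4/3, RHS = -4/3. Yes, v = u' weakly.

u(x) = x - 2, classical derivative u'(x) = 1.
φ(x) = x(2−x), so φ'(x) = 2 - 2*x.
Note φ(0) = φ(2) = 0, so the boundary term u·φ vanishes.
LHS = ∫_0^2 u(x) φ'(x) dx = ∫_0^2 (-2*x^2 + 6*x - 4) dx. Term by term:
  ∫_0^2 -2*x^2 dx = -16/3;  ∫_0^2 6*x dx = 12;  ∫_0^2 -4 dx = -8.
Sum: -16/3 + 12 − 8 = -4/3.
So LHS = -4/3.
∫_0^2 v(x) φ(x) dx = ∫_0^2 (-x^2 + 2*x) dx. Term by term:
  ∫_0^2 -x^2 dx = -8/3;  ∫_0^2 2*x dx = 4.
Sum: -8/3 + 4 = 4/3.
So RHS = -∫_0^2 v(x) φ(x) dx = -4/3.
LHS = RHS, so the identity holds for this test φ.
Moreover u is smooth here and v(x) = u'(x) = 1 pointwise, so the identity holds for every test function. Hence v is the weak derivative of u.


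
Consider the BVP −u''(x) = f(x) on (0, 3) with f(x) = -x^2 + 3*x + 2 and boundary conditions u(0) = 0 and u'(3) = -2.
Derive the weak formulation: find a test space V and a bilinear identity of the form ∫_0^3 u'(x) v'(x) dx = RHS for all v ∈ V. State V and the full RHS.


V = {v ∈ H^1(0, 3) : v(0) = 0} (test functions vanish at x = 0 where u is specified); weak form: ∫_0^3 u'v' dx = ∫_0^3 (-x^2 + 3*x + 2) v dx − 2·v(3) for all v ∈ V.

Multiply both sides by a test function v and integrate from 0 to 3:
  ∫_0^3 −u''(x) v(x) dx = ∫_0^3 f(x) v(x) dx.
Integrate the LHS by parts once:
  ∫_0^3 −u'' v dx = −[u'(x) v(x)]_0^3 + ∫_0^3 u'(x) v'(x) dx.
Thus ∫_0^3 u'(x) v'(x) dx = ∫_0^3 f(x) v(x) dx + [u'(x) v(x)]_0^3.
Choose V so that boundary terms are either known or forced to vanish.
Mixed BC: u(0) = 0 (Dirichlet) and u'(3) = -2 (Neumann). Define V = {v ∈ H^1(0, 3) : v(0) = 0}. Then [u' v]_0^3 = u'(3)·v(3) − u'(0)·0 = − 2·v(3).
Weak formulation: find u (satisfying any essential BC) such that ∫_0^3 u'(x) v'(x) dx = ∫_0^3 f v dx − 2·v(3) for all v ∈ V (Dirichlet at 0 absorbed into V; Neumann datum at x = 3 contributes the boundary term).
Substituting f(x) = -x^2 + 3*x + 2, the right-hand side is ∫_0^3 (-x^2 + 3*x + 2) v dx − 2·v(3).


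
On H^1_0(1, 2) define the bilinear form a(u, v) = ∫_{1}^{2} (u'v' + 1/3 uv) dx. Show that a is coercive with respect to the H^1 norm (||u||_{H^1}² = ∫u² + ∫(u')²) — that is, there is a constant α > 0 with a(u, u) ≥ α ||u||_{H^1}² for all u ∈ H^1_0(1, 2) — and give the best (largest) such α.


α = (1/3 + π^2)/(1 + π^2)

Coercivity of a(·,·) on H^1_0(1, 2) means a(u, u) ≥ α ||u||_{H^1}² for every u ∈ H^1_0.
The interval has length L = 1, and Poincaré/coercivity depend only on L. Here a(u, u) = ∫(u')² + (1/3)·∫u².
Here 0 < c = 1/3 < 1. The condition a(u,u) ≥ α||u||_{H^1}² reads (1−α)∫(u')² ≥ (α−c)∫u². Any admissible α is ≤ 1 (rapidly oscillating u have ∫u²/∫(u')² → 0), and α = 1 would force 0 ≥ (1−c)∫u², impossible since c < 1; so 1−α > 0. By the sharp Poincaré inequality on H^1_0 of an interval of length L, ∫(u')² ≥ (π/L)²∫u² with equality for the first sine mode sin(π(x−x₀)/L) (x₀ the left endpoint), so the inequality holds for all u iff (1−α)(π/L)² ≥ α − c, i.e. α ≤ ((π/L)² + c)/((π/L)² + 1) = (1 + c(L/π)²)/(1 + (L/π)²). With (π/L)² = π^2 and c = 1/3, the largest admissible constant is α = ((π/L)² + c)/((π/L)² + 1).
Simplifying, α = (1/3 + π^2)/(1 + π^2).


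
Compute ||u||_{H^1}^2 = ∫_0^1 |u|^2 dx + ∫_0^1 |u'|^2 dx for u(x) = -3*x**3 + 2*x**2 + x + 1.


||u||_{H^1}^2 = 321/70

The H^1 norm (squared) on an interval (0, L) is
  ||u||_{H^1}^2 = ∫_0^L u(x)^2 dx + ∫_0^L u'(x)^2 dx.
Compute u'(x) = -9*x**2 + 4*x + 1.
Then u(x)^2 = 9*x**6 - 12*x**5 - 2*x**4 - 2*x**3 + 5*x**2 + 2*x + 1 and u'(x)^2 = 81*x**4 - 72*x**3 - 2*x**2 + 8*x + 1.
Integrate each monomial from 0 to 1 using ∫_0^1 c·x^n dx = c·1^(n+1)/(n+1):
  ∫_0^1 u(x)^2 dx = ∫_0^1 (9*x^6 - 12*x^5 - 2*x^4 - 2*x^3 + 5*x^2 + 2*x + 1) dx. Term by term:
    ∫_0^1 9*x^6 dx = 9/7;  ∫_0^1 -12*x^5 dx = -2;  ∫_0^1 -2*x^4 dx = -2/5;
    ∫_0^1 -2*x^3 dx = -1/2;  ∫_0^1 5*x^2 dx = 5/3;  ∫_0^1 2*x dx = 1;
    ∫_0^1 1 dx = 1.
  Sum: 9/7 − 2 − 2/5 − 1/2 + 5/3 + 1 + 1 = 431/210.
  ∫_0^1 u'(x)^2 dx = ∫_0^1 (81*x^4 - 72*x^3 - 2*x^2 + 8*x + 1) dx. Term by term:
    ∫_0^1 81*x^4 dx = 81/5;  ∫_0^1 -72*x^3 dx = -18;  ∫_0^1 -2*x^2 dx = -2/3;
    ∫_0^1 8*x dx = 4;  ∫_0^1 1 dx = 1.
  Sum: 81/5 − 18 − 2/3 + 4 + 1 = 38/15.
Adding: ||u||_{H^1}^2 = 431/210 + 38/15 = 321/70.


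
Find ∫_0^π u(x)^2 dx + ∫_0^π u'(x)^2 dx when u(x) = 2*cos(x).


||u||_{H^1(0,π)}^2 = 4*π

u'(x) = -2*sin(x).
Expand u² and (u')² and integrate term by term on (0, π), using: for integers n ≥ 1, ∫_0^π sin²(nx) dx = ∫_0^π cos²(nx) dx = π/2; for n ≠ n', ∫_0^π sin(nx)sin(n'x) dx = ∫_0^π cos(nx)cos(n'x) dx = 0; and by product-to-sum, ∫_0^π sin(nx)cos(n'x) dx = ½∫_0^π [sin((n+n')x) + sin((n−n')x)] dx, which is 0 when n+n' is even and 2n/(n²−n'²) when n+n' is odd (it need not vanish on (0, π)).
  u² squared terms: (2)²·∫cos(x)² dx = 4·π/2 = 2*π.
  So ∫_0^π u² dx = 2*π.
  (u')² squared terms: (-2)²·∫sin(x)² dx = 4·π/2 = 2*π.
  So ∫_0^π (u')² dx = 2*π.
||u||_{H^1}^2 = (2*π) + (2*π) = 4*π.


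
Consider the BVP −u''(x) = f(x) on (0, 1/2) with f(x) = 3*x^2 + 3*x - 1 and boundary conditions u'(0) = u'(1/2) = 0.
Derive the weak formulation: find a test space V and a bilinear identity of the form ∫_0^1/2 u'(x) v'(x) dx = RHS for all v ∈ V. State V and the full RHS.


V = H^1(0, 1/2) (no boundary constraint on v; u is determined up to an additive constant); weak form: ∫_0^1/2 u'v' dx = ∫_0^1/2 (3*x^2 + 3*x - 1) v dx for all v ∈ V.

Multiply both sides by a test function v and integrate from 0 to 1/2:
  ∫_0^1/2 −u''(x) v(x) dx = ∫_0^1/2 f(x) v(x) dx.
Integrate the LHS by parts once:
  ∫_0^1/2 −u'' v dx = −[u'(x) v(x)]_0^1/2 + ∫_0^1/2 u'(x) v'(x) dx.
Thus ∫_0^1/2 u'(x) v'(x) dx = ∫_0^1/2 f(x) v(x) dx + [u'(x) v(x)]_0^1/2.
Choose V so that boundary terms are either known or forced to vanish.
u has homogeneous Neumann: u'(0) = u'(1/2) = 0. So [u' v]_0^1/2 = 0·v(1/2) − 0·v(0) = 0 for any v; take V = H^1(0, 1/2).
Weak formulation: find u (satisfying any essential BC) such that ∫_0^1/2 u'(x) v'(x) dx = ∫_0^1/2 f v dx for all v ∈ V (homogeneous Neumann, so boundary terms vanish).
Substituting f(x) = 3*x^2 + 3*x - 1, the right-hand side is ∫_0^1/2 (3*x^2 + 3*x - 1) v dx.
Compatibility check (pure Neumann): taking v ≡ 1 ∈ V gives 0 = ∫_0^1/2 f dx + (0) − (0), i.e. ∫_0^1/2 f dx must equal u'(0) − u'(1/2) = 0. Indeed ∫_0^1/2 (3*x^2 + 3*x - 1) dx = 0, so the data are compatible. The solution is then unique only up to an additive constant (fix it e.g. by requiring ∫_0^1/2 u dx = 0).


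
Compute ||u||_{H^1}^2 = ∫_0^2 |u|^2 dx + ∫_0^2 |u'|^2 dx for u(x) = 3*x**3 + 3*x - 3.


||u||_{H^1}^2 = 31296/35

The H^1 norm (squared) on an interval (0, L) is
  ||u||_{H^1}^2 = ∫_0^L u(x)^2 dx + ∫_0^L u'(x)^2 dx.
Compute u'(x) = 9*x**2 + 3.
Then u(x)^2 = 9*x**6 + 18*x**4 - 18*x**3 + 9*x**2 - 18*x + 9 and u'(x)^2 = 81*x**4 + 54*x**2 + 9.
Integrate each monomial from 0 to 2 using ∫_0^2 c·x^n dx = c·2^(n+1)/(n+1):
  ∫_0^2 u(x)^2 dx = ∫_0^2 (9*x^6 + 18*x^4 - 18*x^3 + 9*x^2 - 18*x + 9) dx. Term by term:
    ∫_0^2 9*x^6 dx = 1152/7;  ∫_0^2 18*x^4 dx = 576/5;  ∫_0^2 -18*x^3 dx = -72;
    ∫_0^2 9*x^2 dx = 24;  ∫_0^2 -18*x dx = -36;  ∫_0^2 9 dx = 18.
  Sum: 1152/7 + 576/5 − 72 + 24 − 36 + 18 = 7482/35.
  ∫_0^2 u'(x)^2 dx = ∫_0^2 (81*x^4 + 54*x^2 + 9) dx. Term by term:
    ∫_0^2 81*x^4 dx = 2592/5;  ∫_0^2 54*x^2 dx = 144;  ∫_0^2 9 dx = 18.
  Sum: 2592/5 + 144 + 18 = 3402/5.
Adding: ||u||_{H^1}^2 = 7482/35 + 3402/5 = 31296/35.


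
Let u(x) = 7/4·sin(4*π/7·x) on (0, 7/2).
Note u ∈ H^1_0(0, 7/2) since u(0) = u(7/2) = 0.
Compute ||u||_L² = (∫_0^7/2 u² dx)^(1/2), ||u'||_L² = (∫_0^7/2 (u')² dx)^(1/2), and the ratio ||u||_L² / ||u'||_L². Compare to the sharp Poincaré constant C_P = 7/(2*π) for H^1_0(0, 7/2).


||u||_L² / ||u'||_L² = 7/(4*π) < C_P = 7/(2*π).

u(x) = 7/4·sin(4*π/7·x), so u'(x) = π*cos(4*π*x/7).
Writing u(x) = A·sin(kπx/L) with A = 7/4 and k = 2, use ∫_0^L sin²(kπx/L) dx = L/2 and ∫_0^L cos²(kπx/L) dx = L/2.
u² = 49/16·sin²(4*π/7·x) and (u')² = π^2·cos²(4*π/7·x), and each of sin², cos² integrates to L/2 = 7/4 over (0, 7/2).
∫_0^7/2 u² dx = 343/64, so ||u||_L² = 7*sqrt(7)/8.
∫_0^7/2 (u')² dx = 7*π^2/4, so ||u'||_L² = sqrt(7)*π/2.
Ratio ||u||_L² / ||u'||_L² = 7/(4*π).
Sharp Poincaré constant on H^1_0(0, 7/2) is C_P = L/π = 7/(2*π), achieved by sin(2*π/7·x).
This is the k = 2 harmonic; the ratio L/(kπ) is strictly less than C_P = L/π, consistent with the sharp inequality ||u||_L² ≤ C_P ||u'||_L².


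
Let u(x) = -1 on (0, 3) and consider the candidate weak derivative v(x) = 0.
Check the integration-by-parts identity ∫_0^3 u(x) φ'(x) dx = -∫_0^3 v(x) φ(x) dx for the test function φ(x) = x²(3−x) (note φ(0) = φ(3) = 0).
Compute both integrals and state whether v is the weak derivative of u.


LHS = 0, RHS = 0. Yes, v = u' weakly.

u(x) = -1, classical derivative u'(x) = 0.
φ(x) = x²(3−x), so φ'(x) = 3*x*(2 - x).
Note φ(0) = φ(3) = 0, so the boundary term u·φ vanishes.
LHS = ∫_0^3 u(x) φ'(x) dx = ∫_0^3 (3*x^2 - 6*x) dx. Term by term:
  ∫_0^3 3*x^2 dx = 27;  ∫_0^3 -6*x dx = -27.
Sum: 27 − 27 = 0.
So LHS = 0.
∫_0^3 v(x) φ(x) dx = ∫_0^3 (0) dx. Term by term:
  ∫_0^3 0 dx = 0.
So RHS = -∫_0^3 v(x) φ(x) dx = 0.
LHS = RHS, so the identity holds for this test φ.
Moreover u is smooth here and v(x) = u'(x) = 0 pointwise, so the identity holds for every test function. Hence v is the weak derivative of u.


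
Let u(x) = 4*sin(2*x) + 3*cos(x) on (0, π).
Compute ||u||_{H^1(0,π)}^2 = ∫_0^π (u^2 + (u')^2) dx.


||u||_{H^1(0,π)}^2 = 64 + 49*π

u'(x) = -3*sin(x) + 8*cos(2*x).
Expand u² and (u')² and integrate term by term on (0, π), using: for integers n ≥ 1, ∫_0^π sin²(nx) dx = ∫_0^π cos²(nx) dx = π/2; for n ≠ n', ∫_0^π sin(nx)sin(n'x) dx = ∫_0^π cos(nx)cos(n'x) dx = 0; and by product-to-sum, ∫_0^π sin(nx)cos(n'x) dx = ½∫_0^π [sin((n+n')x) + sin((n−n')x)] dx, which is 0 when n+n' is even and 2n/(n²−n'²) when n+n' is odd (it need not vanish on (0, π)).
  u² squared terms: (3)²·∫cos(x)² dx = 9·π/2 = 9*π/2;  (4)²·∫sin(2x)² dx = 16·π/2 = 8*π.
  u² cross terms: 2·(3)·(4)·∫cos(x)·sin(2x) dx = 24·(4/3) = 32.
  So ∫_0^π u² dx = 9*π/2 + 8*π + 32 = 32 + 25*π/2.
  (u')² squared terms: (-3)²·∫sin(x)² dx = 9·π/2 = 9*π/2;  (8)²·∫cos(2x)² dx = 64·π/2 = 32*π.
  (u')² cross terms: 2·(-3)·(8)·∫sin(x)·cos(2x) dx = -48·(-2/3) = 32.
  So ∫_0^π (u')² dx = 9*π/2 + 32*π + 32 = 32 + 73*π/2.
||u||_{H^1}^2 = (32 + 25*π/2) + (32 + 73*π/2) = 64 + 49*π.


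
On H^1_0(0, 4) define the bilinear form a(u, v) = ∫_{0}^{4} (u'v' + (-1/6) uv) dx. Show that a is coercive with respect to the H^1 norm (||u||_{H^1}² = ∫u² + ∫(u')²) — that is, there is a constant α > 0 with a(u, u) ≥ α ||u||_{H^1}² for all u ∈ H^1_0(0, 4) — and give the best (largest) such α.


α = (-8/3 + π^2)/(π^2 + 16)

Coercivity of a(·,·) on H^1_0(0, 4) means a(u, u) ≥ α ||u||_{H^1}² for every u ∈ H^1_0.
The interval has length L = 4, and Poincaré/coercivity depend only on L. Here a(u, u) = ∫(u')² + (-1/6)·∫u².
Here c = -1/6 < 0 with |c| < (π/L)² = π^2/16, so coercivity still holds. The condition a(u,u) ≥ α||u||_{H^1}² reads (1−α)∫(u')² ≥ (α−c)∫u². Any admissible α is ≤ 1 (rapidly oscillating u have ∫u²/∫(u')² → 0), and α = 1 would force 0 ≥ (1−c)∫u², impossible since c < 1; so 1−α > 0. By the sharp Poincaré inequality on H^1_0 of an interval of length L, ∫(u')² ≥ (π/L)²∫u² with equality for the first sine mode sin(π(x−x₀)/L) (x₀ the left endpoint), so the inequality holds for all u iff (1−α)(π/L)² ≥ α − c, i.e. α ≤ ((π/L)² + c)/((π/L)² + 1) = (1 + c(L/π)²)/(1 + (L/π)²). (Direct route, valid since c ≤ 0: Poincaré gives c∫u² ≥ c(L/π)²∫(u')², so a(u,u) ≥ (1 + c(L/π)²)∫(u')², while ||u||_{H^1}² ≤ (1 + (L/π)²)∫(u')²; dividing yields the same α.) With (π/L)² = π^2/16 and c = -1/6, the largest admissible constant is α = ((π/L)² + c)/((π/L)² + 1).
Simplifying, α = (-8/3 + π^2)/(π^2 + 16).


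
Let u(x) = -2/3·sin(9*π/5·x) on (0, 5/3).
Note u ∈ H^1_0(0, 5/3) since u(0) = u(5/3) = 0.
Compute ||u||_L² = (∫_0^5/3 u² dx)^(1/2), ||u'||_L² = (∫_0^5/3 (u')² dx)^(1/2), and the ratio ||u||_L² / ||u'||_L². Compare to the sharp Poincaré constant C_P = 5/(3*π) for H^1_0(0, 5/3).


||u||_L² / ||u'||_L² = 5/(9*π) < C_P = 5/(3*π).

u(x) = -2/3·sin(9*π/5·x), so u'(x) = -6*π*cos(9*π*x/5)/5.
Writing u(x) = A·sin(kπx/L) with A = -2/3 and k = 3, use ∫_0^L sin²(kπx/L) dx = L/2 and ∫_0^L cos²(kπx/L) dx = L/2.
u² = 4/9·sin²(9*π/5·x) and (u')² = 36*π^2/25·cos²(9*π/5·x), and each of sin², cos² integrates to L/2 = 5/6 over (0, 5/3).
∫_0^5/3 u² dx = 10/27, so ||u||_L² = sqrt(30)/9.
∫_0^5/3 (u')² dx = 6*π^2/5, so ||u'||_L² = sqrt(30)*π/5.
Ratio ||u||_L² / ||u'||_L² = 5/(9*π).
Sharp Poincaré constant on H^1_0(0, 5/3) is C_P = L/π = 5/(3*π), achieved by sin(3*π/5·x).
This is the k = 3 harmonic; the ratio L/(kπ) is strictly less than C_P = L/π, consistent with the sharp inequality ||u||_L² ≤ C_P ||u'||_L².


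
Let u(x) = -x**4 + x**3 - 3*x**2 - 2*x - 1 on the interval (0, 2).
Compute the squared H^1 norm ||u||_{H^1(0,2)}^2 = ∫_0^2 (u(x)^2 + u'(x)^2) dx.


||u||_{H^1}^2 = 208654/315

The H^1 norm (squared) on an interval (0, L) is
  ||u||_{H^1}^2 = ∫_0^L u(x)^2 dx + ∫_0^L u'(x)^2 dx.
Compute u'(x) = -4*x**3 + 3*x**2 - 6*x - 2.
Then u(x)^2 = x**8 - 2*x**7 + 7*x**6 - 2*x**5 + 7*x**4 + 10*x**3 + 10*x**2 + 4*x + 1 and u'(x)^2 = 16*x**6 - 24*x**5 + 57*x**4 - 20*x**3 + 24*x**2 + 24*x + 4.
Integrate each monomial from 0 to 2 using ∫_0^2 c·x^n dx = c·2^(n+1)/(n+1):
  ∫_0^2 u(x)^2 dx = ∫_0^2 (x^8 - 2*x^7 + 7*x^6 - 2*x^5 + 7*x^4 + 10*x^3 + 10*x^2 + 4*x + 1) dx. Term by term:
    ∫_0^2 x^8 dx = 512/9;  ∫_0^2 -2*x^7 dx = -64;  ∫_0^2 7*x^6 dx = 128;
    ∫_0^2 -2*x^5 dx = -64/3;  ∫_0^2 7*x^4 dx = 224/5;  ∫_0^2 10*x^3 dx = 40;
    ∫_0^2 10*x^2 dx = 80/3;  ∫_0^2 4*x dx = 8;  ∫_0^2 1 dx = 2.
  Sum: 512/9 − 64 + 128 − 64/3 + 224/5 + 40 + 80/3 + 8 + 2 = 9946/45.
  ∫_0^2 u'(x)^2 dx = ∫_0^2 (16*x^6 - 24*x^5 + 57*x^4 - 20*x^3 + 24*x^2 + 24*x + 4) dx. Term by term:
    ∫_0^2 16*x^6 dx = 2048/7;  ∫_0^2 -24*x^5 dx = -256;  ∫_0^2 57*x^4 dx = 1824/5;
    ∫_0^2 -20*x^3 dx = -80;  ∫_0^2 24*x^2 dx = 64;  ∫_0^2 24*x dx = 48;
    ∫_0^2 4 dx = 8.
  Sum: 2048/7 − 256 + 1824/5 − 80 + 64 + 48 + 8 = 15448/35.
Adding: ||u||_{H^1}^2 = 9946/45 + 15448/35 = 208654/315.


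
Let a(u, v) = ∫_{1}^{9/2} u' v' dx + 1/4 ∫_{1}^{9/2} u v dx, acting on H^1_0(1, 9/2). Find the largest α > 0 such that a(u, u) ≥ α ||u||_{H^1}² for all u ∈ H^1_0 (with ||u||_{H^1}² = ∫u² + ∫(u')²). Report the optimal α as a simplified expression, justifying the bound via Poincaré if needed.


α = (49 + 16*π^2)/(4*(4*π^2 + 49))

Coercivity of a(·,·) on H^1_0(1, 9/2) means a(u, u) ≥ α ||u||_{H^1}² for every u ∈ H^1_0.
The interval has length L = 7/2, and Poincaré/coercivity depend only on L. Here a(u, u) = ∫(u')² + (1/4)·∫u².
Here 0 < c = 1/4 < 1. The condition a(u,u) ≥ α||u||_{H^1}² reads (1−α)∫(u')² ≥ (α−c)∫u². Any admissible α is ≤ 1 (rapidly oscillating u have ∫u²/∫(u')² → 0), and α = 1 would force 0 ≥ (1−c)∫u², impossible since c < 1; so 1−α > 0. By the sharp Poincaré inequality on H^1_0 of an interval of length L, ∫(u')² ≥ (π/L)²∫u² with equality for the first sine mode sin(π(x−x₀)/L) (x₀ the left endpoint), so the inequality holds for all u iff (1−α)(π/L)² ≥ α − c, i.e. α ≤ ((π/L)² + c)/((π/L)² + 1) = (1 + c(L/π)²)/(1 + (L/π)²). With (π/L)² = 4*π^2/49 and c = 1/4, the largest admissible constant is α = ((π/L)² + c)/((π/L)² + 1).
Simplifying, α = (49 + 16*π^2)/(4*(4*π^2 + 49)).


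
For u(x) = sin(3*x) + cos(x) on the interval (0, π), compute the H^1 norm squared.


||u||_{H^1(0,π)}^2 = 6*π

u'(x) = -sin(x) + 3*cos(3*x).
Expand u² and (u')² and integrate term by term on (0, π), using: for integers n ≥ 1, ∫_0^π sin²(nx) dx = ∫_0^π cos²(nx) dx = π/2; for n ≠ n', ∫_0^π sin(nx)sin(n'x) dx = ∫_0^π cos(nx)cos(n'x) dx = 0; and by product-to-sum, ∫_0^π sin(nx)cos(n'x) dx = ½∫_0^π [sin((n+n')x) + sin((n−n')x)] dx, which is 0 when n+n' is even and 2n/(n²−n'²) when n+n' is odd (it need not vanish on (0, π)).
  u² squared terms: (1)²·∫cos(x)² dx = 1·π/2 = π/2;  (1)²·∫sin(3x)² dx = 1·π/2 = π/2.
  u² cross terms: 2·(1)·(1)·∫cos(x)·sin(3x) dx = 2·(0) = 0.
  So ∫_0^π u² dx = π/2 + π/2 + 0 = π.
  (u')² squared terms: (-1)²·∫sin(x)² dx = 1·π/2 = π/2;  (3)²·∫cos(3x)² dx = 9·π/2 = 9*π/2.
  (u')² cross terms: 2·(-1)·(3)·∫sin(x)·cos(3x) dx = -6·(0) = 0.
  So ∫_0^π (u')² dx = π/2 + 9*π/2 + 0 = 5*π.
||u||_{H^1}^2 = (π) + (5*π) = 6*π.


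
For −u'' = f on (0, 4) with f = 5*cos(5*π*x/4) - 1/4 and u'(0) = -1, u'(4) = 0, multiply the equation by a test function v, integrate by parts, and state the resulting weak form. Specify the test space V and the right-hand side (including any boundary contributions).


V = H^1(0, 4) (v unrestricted at boundary; u is determined up to an additive constant); weak form: ∫_0^4 u'v' dx = ∫_0^4 (5*cos(5*π*x/4) - 1/4) v dx + v(0) for all v ∈ V.

Multiply both sides by a test function v and integrate from 0 to 4:
  ∫_0^4 −u''(x) v(x) dx = ∫_0^4 f(x) v(x) dx.
Integrate the LHS by parts once:
  ∫_0^4 −u'' v dx = −[u'(x) v(x)]_0^4 + ∫_0^4 u'(x) v'(x) dx.
Thus ∫_0^4 u'(x) v'(x) dx = ∫_0^4 f(x) v(x) dx + [u'(x) v(x)]_0^4.
Choose V so that boundary terms are either known or forced to vanish.
u has inhomogeneous Neumann u'(0) = -1, u'(4) = 0. [u' v]_0^4 = (0)·v(4) − (-1)·v(0) = v(0). Take V = H^1(0, 4); boundary term becomes part of RHS.
Weak formulation: find u (satisfying any essential BC) such that ∫_0^4 u'(x) v'(x) dx = ∫_0^4 f v dx + v(0) for all v ∈ V (Neumann data are natural BCs: they enter the RHS as boundary terms).
Substituting f(x) = 5*cos(5*π*x/4) - 1/4, the right-hand side is ∫_0^4 (5*cos(5*π*x/4) - 1/4) v dx + v(0).
Compatibility check (pure Neumann): taking v ≡ 1 ∈ V gives 0 = ∫_0^4 f dx + (0) − (-1), i.e. ∫_0^4 f dx must equal u'(0) − u'(4) = -1. Indeed ∫_0^4 (5*cos(5*π*x/4) - 1/4) dx = -1, so the data are compatible. The solution is then unique only up to an additive constant (fix it e.g. by requiring ∫_0^4 u dx = 0).


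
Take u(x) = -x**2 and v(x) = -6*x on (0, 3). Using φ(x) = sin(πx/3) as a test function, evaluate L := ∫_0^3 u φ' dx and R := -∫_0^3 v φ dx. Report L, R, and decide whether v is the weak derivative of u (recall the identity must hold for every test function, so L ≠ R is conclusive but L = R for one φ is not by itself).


LHS = 18/π, RHS = 54/π. No, v is not the weak derivative of u.

u(x) = -x**2, classical derivative u'(x) = -2*x.
φ(x) = sin(πx/3), so φ'(x) = π*cos(π*x/3)/3.
Note φ(0) = φ(3) = 0, so the boundary term u·φ vanishes.
LHS = ∫_0^3 u(x) φ'(x) dx = ∫_0^3 (-π*x^2*cos(π*x/3)/3) dx. Term by term:
  ∫_0^3 -π*x^2*cos(π*x/3)/3 dx = 18/π.
So LHS = 18/π.
∫_0^3 v(x) φ(x) dx = ∫_0^3 (-6*x*sin(π*x/3)) dx. Term by term:
  ∫_0^3 -6*x*sin(π*x/3) dx = -54/π.
So RHS = -∫_0^3 v(x) φ(x) dx = 54/π.
LHS − RHS = -36/π ≠ 0, so the identity fails.
(For a valid weak derivative the identity must hold for EVERY test function, in particular this one. The failure shows v is NOT the weak derivative of u.)
Correct weak derivative would be u'(x) = -2*x.


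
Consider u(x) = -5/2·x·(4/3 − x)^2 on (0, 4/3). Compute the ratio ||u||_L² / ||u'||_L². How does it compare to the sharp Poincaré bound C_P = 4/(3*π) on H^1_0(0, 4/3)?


||u||_L² / ||u'||_L² = 2*sqrt(14)/21 < C_P = 4/(3*π).

u(x) = -5/2·x·(4/3 − x)^2, so u'(x) = -15*x^2/2 + 40*x/3 - 40/9.
u(x) = -5/2·x·(4/3 − x)^2 vanishes at x = 0 and x = 4/3, so u ∈ H^1_0(0, 4/3). Differentiate via the product rule and integrate the resulting polynomials term by term.
  ∫_0^4/3 u² dx = ∫_0^4/3 (25*x^6/4 - 100*x^5/3 + 200*x^4/3 - 1600*x^3/27 + 1600*x^2/81) dx. Term by term:
    ∫_0^4/3 25*x^6/4 dx = 102400/15309;  ∫_0^4/3 -100*x^5/3 dx = -204800/6561;  ∫_0^4/3 200*x^4/3 dx = 40960/729;
    ∫_0^4/3 -1600*x^3/27 dx = -102400/2187;  ∫_0^4/3 1600*x^2/81 dx = 102400/6561.
  Sum: 102400/15309 − 204800/6561 + 40960/729 − 102400/2187 + 102400/6561 = 20480/45927.
  ∫_0^4/3 (u')² dx = ∫_0^4/3 (225*x^4/4 - 200*x^3 + 2200*x^2/9 - 3200*x/27 + 1600/81) dx. Term by term:
    ∫_0^4/3 225*x^4/4 dx = 1280/27;  ∫_0^4/3 -200*x^3 dx = -12800/81;  ∫_0^4/3 2200*x^2/9 dx = 140800/729;
    ∫_0^4/3 -3200*x/27 dx = -25600/243;  ∫_0^4/3 1600/81 dx = 6400/243.
  Sum: 1280/27 − 12800/81 + 140800/729 − 25600/243 + 6400/243 = 2560/729.
∫_0^4/3 u² dx = 20480/45927, so ||u||_L² = 64*sqrt(35)/567.
∫_0^4/3 (u')² dx = 2560/729, so ||u'||_L² = 16*sqrt(10)/27.
Ratio ||u||_L² / ||u'||_L² = 2*sqrt(14)/21.
Sharp Poincaré constant on H^1_0(0, 4/3) is C_P = L/π = 4/(3*π), achieved by sin(3*π/4·x).
A polynomial bump cannot attain the sharp Poincaré constant (only the first sine eigenfunction does), so the ratio is strictly less than C_P, consistent with ||u||_L² ≤ C_P ||u'||_L².


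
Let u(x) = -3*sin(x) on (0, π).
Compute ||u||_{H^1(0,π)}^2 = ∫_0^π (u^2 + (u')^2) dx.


||u||_{H^1(0,π)}^2 = 9*π

u'(x) = -3*cos(x).
Expand u² and (u')² and integrate term by term on (0, π), using: for integers n ≥ 1, ∫_0^π sin²(nx) dx = ∫_0^π cos²(nx) dx = π/2; for n ≠ n', ∫_0^π sin(nx)sin(n'x) dx = ∫_0^π cos(nx)cos(n'x) dx = 0; and by product-to-sum, ∫_0^π sin(nx)cos(n'x) dx = ½∫_0^π [sin((n+n')x) + sin((n−n')x)] dx, which is 0 when n+n' is even and 2n/(n²−n'²) when n+n' is odd (it need not vanish on (0, π)).
  u² squared terms: (-3)²·∫sin(x)² dx = 9·π/2 = 9*π/2.
  So ∫_0^π u² dx = 9*π/2.
  (u')² squared terms: (-3)²·∫cos(x)² dx = 9·π/2 = 9*π/2.
  So ∫_0^π (u')² dx = 9*π/2.
||u||_{H^1}^2 = (9*π/2) + (9*π/2) = 9*π.


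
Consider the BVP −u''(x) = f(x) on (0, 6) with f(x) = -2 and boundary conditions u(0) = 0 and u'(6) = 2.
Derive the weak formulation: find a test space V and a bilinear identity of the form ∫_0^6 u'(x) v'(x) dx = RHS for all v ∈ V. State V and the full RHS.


V = {v ∈ H^1(0, 6) : v(0) = 0} (test functions vanish at x = 0 where u is specified); weak form: ∫_0^6 u'v' dx = ∫_0^6 (-2) v dx + 2·v(6) for all v ∈ V.

Multiply both sides by a test function v and integrate from 0 to 6:
  ∫_0^6 −u''(x) v(x) dx = ∫_0^6 f(x) v(x) dx.
Integrate the LHS by parts once:
  ∫_0^6 −u'' v dx = −[u'(x) v(x)]_0^6 + ∫_0^6 u'(x) v'(x) dx.
Thus ∫_0^6 u'(x) v'(x) dx = ∫_0^6 f(x) v(x) dx + [u'(x) v(x)]_0^6.
Choose V so that boundary terms are either known or forced to vanish.
Mixed BC: u(0) = 0 (Dirichlet) and u'(6) = 2 (Neumann). Define V = {v ∈ H^1(0, 6) : v(0) = 0}. Then [u' v]_0^6 = u'(6)·v(6) − u'(0)·0 = 2·v(6).
Weak formulation: find u (satisfying any essential BC) such that ∫_0^6 u'(x) v'(x) dx = ∫_0^6 f v dx + 2·v(6) for all v ∈ V (Dirichlet at 0 absorbed into V; Neumann datum at x = 6 contributes the boundary term).
Substituting f(x) = -2, the right-hand side is ∫_0^6 (-2) v dx + 2·v(6).


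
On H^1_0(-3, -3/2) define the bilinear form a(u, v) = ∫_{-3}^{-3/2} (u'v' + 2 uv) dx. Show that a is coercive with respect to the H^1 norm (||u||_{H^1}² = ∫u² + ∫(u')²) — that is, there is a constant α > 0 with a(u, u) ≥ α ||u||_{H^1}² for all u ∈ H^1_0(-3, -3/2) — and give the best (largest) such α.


α = 1

Coercivity of a(·,·) on H^1_0(-3, -3/2) means a(u, u) ≥ α ||u||_{H^1}² for every u ∈ H^1_0.
The interval has length L = 3/2, and Poincaré/coercivity depend only on L. Here a(u, u) = ∫(u')² + (2)·∫u².
Here c = 2 ≥ 1, so a(u,u) = ∫(u')² + c∫u² ≥ ∫(u')² + ∫u² = ||u||_{H^1}², i.e. α = 1 works. No larger α is possible: a(u,u) ≥ α||u||_{H^1}² means (1−α)∫(u')² ≥ (α−c)∫u², and for the modes u_n = sin(nπ(x−x₀)/L) (x₀ the left endpoint) one has ∫u_n²/∫(u_n')² = (L/(nπ))² → 0, so a(u_n,u_n)/||u_n||_{H^1}² → 1. Hence the optimal constant is α = 1.
Therefore α = 1.


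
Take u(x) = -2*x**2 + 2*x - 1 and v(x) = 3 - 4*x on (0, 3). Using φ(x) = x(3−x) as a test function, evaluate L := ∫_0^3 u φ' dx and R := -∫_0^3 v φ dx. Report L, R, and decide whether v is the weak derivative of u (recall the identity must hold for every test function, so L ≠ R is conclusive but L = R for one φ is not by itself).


LHS = 18, RHS = 27/2. No, v is not the weak derivative of u.

u(x) = -2*x**2 + 2*x - 1, classical derivative u'(x) = 2 - 4*x.
φ(x) = x(3−x), so φ'(x) = 3 - 2*x.
Note φ(0) = φ(3) = 0, so the boundary term u·φ vanishes.
LHS = ∫_0^3 u(x) φ'(x) dx = ∫_0^3 (4*x^3 - 10*x^2 + 8*x - 3) dx. Term by term:
  ∫_0^3 4*x^3 dx = 81;  ∫_0^3 -10*x^2 dx = -90;  ∫_0^3 8*x dx = 36;
  ∫_0^3 -3 dx = -9.
Sum: 81 − 90 + 36 − 9 = 18.
So LHS = 18.
∫_0^3 v(x) φ(x) dx = ∫_0^3 (4*x^3 - 15*x^2 + 9*x) dx. Term by term:
  ∫_0^3 4*x^3 dx = 81;  ∫_0^3 -15*x^2 dx = -135;  ∫_0^3 9*x dx = 81/2.
Sum: 81 − 135 + 81/2 = -27/2.
So RHS = -∫_0^3 v(x) φ(x) dx = 27/2.
LHS − RHS = 9/2 ≠ 0, so the identity fails.
(For a valid weak derivative the identity must hold for EVERY test function, in particular this one. The failure shows v is NOT the weak derivative of u.)
Correct weak derivative would be u'(x) = 2 - 4*x.


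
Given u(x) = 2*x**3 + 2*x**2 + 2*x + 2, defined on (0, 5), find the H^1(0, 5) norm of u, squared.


||u||_{H^1}^2 = 755880/7

The H^1 norm (squared) on an interval (0, L) is
  ||u||_{H^1}^2 = ∫_0^L u(x)^2 dx + ∫_0^L u'(x)^2 dx.
Compute u'(x) = 6*x**2 + 4*x + 2.
Then u(x)^2 = 4*x**6 + 8*x**5 + 12*x**4 + 16*x**3 + 12*x**2 + 8*x + 4 and u'(x)^2 = 36*x**4 + 48*x**3 + 40*x**2 + 16*x + 4.
Integrate each monomial from 0 to 5 using ∫_0^5 c·x^n dx = c·5^(n+1)/(n+1):
  ∫_0^5 u(x)^2 dx = ∫_0^5 (4*x^6 + 8*x^5 + 12*x^4 + 16*x^3 + 12*x^2 + 8*x + 4) dx. Term by term:
    ∫_0^5 4*x^6 dx = 312500/7;  ∫_0^5 8*x^5 dx = 62500/3;  ∫_0^5 12*x^4 dx = 7500;
    ∫_0^5 16*x^3 dx = 2500;  ∫_0^5 12*x^2 dx = 500;  ∫_0^5 8*x dx = 100;
    ∫_0^5 4 dx = 20.
  Sum: 312500/7 + 62500/3 + 7500 + 2500 + 500 + 100 + 20 = 1598020/21.
  ∫_0^5 u'(x)^2 dx = ∫_0^5 (36*x^4 + 48*x^3 + 40*x^2 + 16*x + 4) dx. Term by term:
    ∫_0^5 36*x^4 dx = 22500;  ∫_0^5 48*x^3 dx = 7500;  ∫_0^5 40*x^2 dx = 5000/3;
    ∫_0^5 16*x dx = 200;  ∫_0^5 4 dx = 20.
  Sum: 22500 + 7500 + 5000/3 + 200 + 20 = 95660/3.
Adding: ||u||_{H^1}^2 = 1598020/21 + 95660/3 = 755880/7.
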